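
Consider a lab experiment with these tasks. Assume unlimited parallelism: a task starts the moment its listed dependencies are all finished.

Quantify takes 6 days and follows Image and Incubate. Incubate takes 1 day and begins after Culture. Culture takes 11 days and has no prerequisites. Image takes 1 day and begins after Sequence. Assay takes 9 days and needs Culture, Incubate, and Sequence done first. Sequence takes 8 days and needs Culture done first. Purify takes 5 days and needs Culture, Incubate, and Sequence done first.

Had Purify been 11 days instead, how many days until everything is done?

30

Baseline: Culture→Sequence→Assay = 11+8+9 = 28 → 28 days.
Purify has 4 days of float (longest path through it is 24).
New critical path: Culture→Sequence→Purify = 11+8+11 = 30 ⇒ 30 days.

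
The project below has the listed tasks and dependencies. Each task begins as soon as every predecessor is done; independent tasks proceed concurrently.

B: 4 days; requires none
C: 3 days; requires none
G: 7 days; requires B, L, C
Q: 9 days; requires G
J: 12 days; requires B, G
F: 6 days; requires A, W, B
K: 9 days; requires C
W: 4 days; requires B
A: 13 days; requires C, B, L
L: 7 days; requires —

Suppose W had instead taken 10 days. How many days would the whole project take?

As given, the longest chain is L→G→J = 7+7+12 = 26, so the finish is 26 days.
W has 12 days of float (longest path through it is 14).
That remains the longest chain; total 26 days.

26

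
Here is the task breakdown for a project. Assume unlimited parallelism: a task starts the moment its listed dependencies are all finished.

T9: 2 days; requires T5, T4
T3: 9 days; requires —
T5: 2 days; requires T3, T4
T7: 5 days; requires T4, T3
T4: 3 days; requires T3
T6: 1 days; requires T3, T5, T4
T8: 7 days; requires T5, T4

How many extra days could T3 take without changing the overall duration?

0

The longest chain is T3→T4→T5→T8 = 9+3+2+7 = 21; overall finish 21 days.
T3 finishes as early as 9 and must finish by 9.
So T3 can slip 9 − 9 = 0 days.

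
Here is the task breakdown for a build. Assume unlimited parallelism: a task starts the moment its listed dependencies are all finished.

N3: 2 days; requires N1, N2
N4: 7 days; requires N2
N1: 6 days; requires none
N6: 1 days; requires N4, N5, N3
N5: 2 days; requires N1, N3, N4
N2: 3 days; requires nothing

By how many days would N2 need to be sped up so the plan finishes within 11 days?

2

Current finish: 13 days; target: 11.
N2 is on every critical path, so each day cut from N2 cuts the finish by one (this holds down to a finish of 11).
Need 13 − 11 = 2 days off N2 → N2 becomes 1 day, finish becomes 11.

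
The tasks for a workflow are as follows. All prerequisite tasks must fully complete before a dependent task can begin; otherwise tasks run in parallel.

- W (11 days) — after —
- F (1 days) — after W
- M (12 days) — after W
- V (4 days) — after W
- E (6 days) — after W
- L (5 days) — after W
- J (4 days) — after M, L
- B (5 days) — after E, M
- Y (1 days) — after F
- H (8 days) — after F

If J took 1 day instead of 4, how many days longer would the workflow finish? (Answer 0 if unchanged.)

Critical path before the change: W→M→B = 11+12+5 = 28 giving 28 days.
J is off the critical path — its longest chain is 27 days, giving 1 of slack.
No other chain overtakes it, so the finish is 28 days.
Change in finish: 28 − 28 = +0 days.

0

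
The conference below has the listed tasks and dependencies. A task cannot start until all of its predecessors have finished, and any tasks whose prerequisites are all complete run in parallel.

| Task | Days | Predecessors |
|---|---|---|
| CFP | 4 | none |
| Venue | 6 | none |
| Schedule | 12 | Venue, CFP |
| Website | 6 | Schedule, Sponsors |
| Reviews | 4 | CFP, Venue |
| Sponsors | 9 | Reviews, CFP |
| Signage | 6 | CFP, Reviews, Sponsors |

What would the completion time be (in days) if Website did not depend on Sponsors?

Before: longest chain Venue→Reviews→Sponsors→Website = 6+4+9+6 = 25, finish 25.
Without Sponsors→Website, Website's earliest start moves from 19 to 18.
New critical path: Venue→Reviews→Sponsors→Signage = 6+4+9+6 = 25 ⇒ 25 days.

25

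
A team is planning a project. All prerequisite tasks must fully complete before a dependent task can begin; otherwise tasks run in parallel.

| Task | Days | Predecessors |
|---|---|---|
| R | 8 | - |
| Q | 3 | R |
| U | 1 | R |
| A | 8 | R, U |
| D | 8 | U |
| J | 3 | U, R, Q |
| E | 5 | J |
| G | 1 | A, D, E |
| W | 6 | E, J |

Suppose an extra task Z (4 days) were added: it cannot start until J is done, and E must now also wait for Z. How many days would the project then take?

29

Originally the project takes 25 days.
With Z inserted, E now waits for max(J, Z).
New critical path: R→Q→J→Z→E→W = 8+3+3+4+5+6 = 29 ⇒ 29 days.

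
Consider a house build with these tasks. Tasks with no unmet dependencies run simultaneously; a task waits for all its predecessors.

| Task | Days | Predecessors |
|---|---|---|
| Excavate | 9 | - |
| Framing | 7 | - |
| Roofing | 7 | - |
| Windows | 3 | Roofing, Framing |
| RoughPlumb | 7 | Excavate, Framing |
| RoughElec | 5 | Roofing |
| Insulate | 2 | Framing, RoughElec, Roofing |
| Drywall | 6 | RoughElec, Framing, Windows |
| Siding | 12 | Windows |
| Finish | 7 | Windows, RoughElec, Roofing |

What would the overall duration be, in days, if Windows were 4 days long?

Critical path before the change: Framing→Windows→Siding = 7+3+12 = 22 giving 22 days.
Windows is on the critical path; changing it to 4 makes that path 23 days.
The critical path is still Framing→Windows→Siding; finish is now 23 days.

23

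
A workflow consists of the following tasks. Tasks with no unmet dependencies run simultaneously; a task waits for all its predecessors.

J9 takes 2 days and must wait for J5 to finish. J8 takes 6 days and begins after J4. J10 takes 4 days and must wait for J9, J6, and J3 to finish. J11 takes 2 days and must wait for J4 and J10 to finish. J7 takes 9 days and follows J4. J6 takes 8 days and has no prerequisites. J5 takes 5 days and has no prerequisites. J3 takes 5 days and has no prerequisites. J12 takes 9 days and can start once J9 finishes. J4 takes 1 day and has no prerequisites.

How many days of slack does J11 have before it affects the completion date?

J5→J9→J12 = 5+2+9 = 16 sets the makespan at 16 days.
Longest path through J11: 14 days (earliest finish 14, latest finish 16).
Float = 16 − 14 = 2.

2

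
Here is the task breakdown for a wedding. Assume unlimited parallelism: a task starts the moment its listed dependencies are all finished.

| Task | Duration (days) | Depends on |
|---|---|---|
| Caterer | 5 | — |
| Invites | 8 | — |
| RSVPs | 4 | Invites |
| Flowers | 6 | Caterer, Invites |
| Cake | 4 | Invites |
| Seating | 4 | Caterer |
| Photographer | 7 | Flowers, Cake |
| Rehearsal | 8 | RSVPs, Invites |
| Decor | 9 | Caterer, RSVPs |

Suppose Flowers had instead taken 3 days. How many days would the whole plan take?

Critical path before the change: Invites→Flowers→Photographer = 8+6+7 = 21 giving 21 days.
Flowers is on the critical path; changing it to 3 makes that path 18 days.
New critical path: Invites→RSVPs→Decor = 8+4+9 = 21 ⇒ 21 days.

21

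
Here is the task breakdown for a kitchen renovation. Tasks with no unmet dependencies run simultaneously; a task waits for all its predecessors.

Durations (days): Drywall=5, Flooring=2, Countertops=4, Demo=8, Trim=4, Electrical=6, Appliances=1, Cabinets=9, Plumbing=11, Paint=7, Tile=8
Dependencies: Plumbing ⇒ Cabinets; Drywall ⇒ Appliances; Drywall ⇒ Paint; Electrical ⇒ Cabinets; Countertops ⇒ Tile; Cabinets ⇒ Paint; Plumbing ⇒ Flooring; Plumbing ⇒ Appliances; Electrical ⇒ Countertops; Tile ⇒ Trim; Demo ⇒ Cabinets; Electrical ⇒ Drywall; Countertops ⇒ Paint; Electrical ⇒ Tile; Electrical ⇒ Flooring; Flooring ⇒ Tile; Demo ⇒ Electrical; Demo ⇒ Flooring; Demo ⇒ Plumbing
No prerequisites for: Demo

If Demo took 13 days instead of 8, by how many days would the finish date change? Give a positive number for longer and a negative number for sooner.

Actual critical path: Demo→Plumbing→Cabinets→Paint = 8+11+9+7 = 35 ⇒ 35 days.
Demo is on the critical path; changing it to 13 makes that path 40 days.
The critical path is still Demo→Plumbing→Cabinets→Paint; finish is now 40 days.
Change in finish: 40 − 35 = +5 days.

5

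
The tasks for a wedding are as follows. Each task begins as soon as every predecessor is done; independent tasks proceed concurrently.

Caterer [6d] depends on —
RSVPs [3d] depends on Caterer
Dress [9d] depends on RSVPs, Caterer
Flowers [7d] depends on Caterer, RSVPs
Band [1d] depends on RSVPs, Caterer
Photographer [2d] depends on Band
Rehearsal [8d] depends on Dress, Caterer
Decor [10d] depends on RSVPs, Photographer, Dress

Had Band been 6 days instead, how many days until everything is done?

Actual critical path: Caterer→RSVPs→Dress→Decor = 6+3+9+10 = 28 ⇒ 28 days.
Band is off the critical path — its longest chain is 22 days, giving 6 of slack.
No other chain overtakes it, so the finish is 28 days.

28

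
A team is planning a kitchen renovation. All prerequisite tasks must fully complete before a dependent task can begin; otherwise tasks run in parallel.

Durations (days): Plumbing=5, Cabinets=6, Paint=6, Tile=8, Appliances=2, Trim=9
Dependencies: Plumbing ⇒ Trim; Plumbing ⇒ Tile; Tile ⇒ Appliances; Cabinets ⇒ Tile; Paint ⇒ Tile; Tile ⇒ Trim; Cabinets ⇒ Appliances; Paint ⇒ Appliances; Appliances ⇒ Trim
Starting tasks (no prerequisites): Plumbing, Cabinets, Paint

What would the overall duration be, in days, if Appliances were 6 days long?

The binding path is Cabinets→Tile→Appliances→Trim = 6+8+2+9 = 25; finish at 25 days.
Appliances lies on that path, so at 6 days the path becomes 29 days.
No other chain overtakes it, so the finish is 29 days.

29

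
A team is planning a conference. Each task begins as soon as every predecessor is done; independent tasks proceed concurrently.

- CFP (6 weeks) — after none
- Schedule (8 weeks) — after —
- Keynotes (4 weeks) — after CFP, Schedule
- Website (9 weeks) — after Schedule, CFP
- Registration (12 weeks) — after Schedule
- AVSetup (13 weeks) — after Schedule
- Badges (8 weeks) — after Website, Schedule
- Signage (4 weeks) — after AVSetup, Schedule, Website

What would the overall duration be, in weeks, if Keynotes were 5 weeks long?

25

Critical path before the change: Schedule→Website→Badges = 8+9+8 = 25 giving 25 weeks.
The longest path through Keynotes is only 12 weeks, so Keynotes has float 13.
No other chain overtakes it, so the finish is 25 weeks.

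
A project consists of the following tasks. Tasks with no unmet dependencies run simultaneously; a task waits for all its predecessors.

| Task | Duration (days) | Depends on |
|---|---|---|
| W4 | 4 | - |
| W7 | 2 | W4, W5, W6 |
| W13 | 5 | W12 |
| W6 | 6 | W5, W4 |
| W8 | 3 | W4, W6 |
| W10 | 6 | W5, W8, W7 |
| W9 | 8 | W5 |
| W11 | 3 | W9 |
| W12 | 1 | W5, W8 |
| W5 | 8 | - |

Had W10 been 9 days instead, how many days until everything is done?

The binding path is W5→W6→W8→W10 = 8+6+3+6 = 23; finish at 23 days.
W10 lies on that path, so at 9 days the path becomes 26 days.
No other chain overtakes it, so the finish is 26 days.

26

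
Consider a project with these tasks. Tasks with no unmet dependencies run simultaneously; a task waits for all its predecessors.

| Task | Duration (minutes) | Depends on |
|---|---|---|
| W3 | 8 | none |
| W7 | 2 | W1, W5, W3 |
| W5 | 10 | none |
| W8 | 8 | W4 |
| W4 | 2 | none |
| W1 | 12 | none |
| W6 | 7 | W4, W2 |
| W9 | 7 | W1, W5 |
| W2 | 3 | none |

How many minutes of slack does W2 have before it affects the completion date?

Critical path: W1→W9 = 12+7 = 19, so the finish is 19 minutes.
Longest path through W2: 10 minutes (earliest finish 3, latest finish 12).
Float = 19 − 10 = 9.

9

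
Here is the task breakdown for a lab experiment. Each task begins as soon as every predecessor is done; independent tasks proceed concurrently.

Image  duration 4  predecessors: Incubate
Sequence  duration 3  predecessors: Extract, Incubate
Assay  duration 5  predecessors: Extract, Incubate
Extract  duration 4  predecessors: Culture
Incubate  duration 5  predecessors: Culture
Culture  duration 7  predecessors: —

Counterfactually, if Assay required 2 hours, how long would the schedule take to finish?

16

The binding path is Culture→Incubate→Assay = 7+5+5 = 17; finish at 17 hours.
Since Assay is critical, the -3 change carries straight to that chain (now 14 hours).
The binding chain switches to Culture→Incubate→Image = 7+5+4 = 16; finish 16 hours.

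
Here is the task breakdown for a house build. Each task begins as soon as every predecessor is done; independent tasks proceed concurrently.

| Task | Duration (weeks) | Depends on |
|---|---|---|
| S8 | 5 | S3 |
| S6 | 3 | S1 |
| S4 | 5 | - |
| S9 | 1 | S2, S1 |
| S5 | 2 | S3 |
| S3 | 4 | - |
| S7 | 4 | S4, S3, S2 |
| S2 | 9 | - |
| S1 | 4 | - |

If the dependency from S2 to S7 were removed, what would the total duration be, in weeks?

Before: longest chain S2→S7 = 9+4 = 13, finish 13.
Without S2→S7, S7's earliest start moves from 9 to 5.
New critical path: S2→S9 = 9+1 = 10 ⇒ 10 weeks.

10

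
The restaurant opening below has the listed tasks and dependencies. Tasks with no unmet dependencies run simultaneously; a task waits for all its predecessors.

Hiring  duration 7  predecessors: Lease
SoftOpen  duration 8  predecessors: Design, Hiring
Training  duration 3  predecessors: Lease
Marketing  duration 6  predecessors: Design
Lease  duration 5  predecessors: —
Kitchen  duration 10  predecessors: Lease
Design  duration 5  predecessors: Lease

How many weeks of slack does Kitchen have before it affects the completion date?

Critical path: Lease→Hiring→SoftOpen = 5+7+8 = 20, so the finish is 20 weeks.
The longest chain containing Kitchen totals 15 weeks.
So Kitchen can slip 20 − 15 = 5 weeks.

5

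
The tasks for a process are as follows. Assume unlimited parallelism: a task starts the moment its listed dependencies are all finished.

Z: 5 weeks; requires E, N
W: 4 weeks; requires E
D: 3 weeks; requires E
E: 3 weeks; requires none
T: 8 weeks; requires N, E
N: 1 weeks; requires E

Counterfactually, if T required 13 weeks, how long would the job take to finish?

Baseline: E→N→T = 3+1+8 = 12 → 12 weeks.
T is on the critical path; changing it to 13 makes that path 17 weeks.
No other chain overtakes it, so the finish is 17 weeks.

17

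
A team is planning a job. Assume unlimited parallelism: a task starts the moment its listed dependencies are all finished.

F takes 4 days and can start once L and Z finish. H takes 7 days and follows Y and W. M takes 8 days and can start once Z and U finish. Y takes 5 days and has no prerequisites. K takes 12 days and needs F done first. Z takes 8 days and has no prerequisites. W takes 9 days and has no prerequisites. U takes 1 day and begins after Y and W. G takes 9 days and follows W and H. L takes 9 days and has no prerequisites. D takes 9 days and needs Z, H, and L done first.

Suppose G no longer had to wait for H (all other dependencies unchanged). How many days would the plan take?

Original critical path: W→H→G = 9+7+9 = 25 ⇒ 25 days.
Without H→G, G's earliest start moves from 16 to 9.
After: W→H→D = 9+7+9 = 25 → 25 days.

25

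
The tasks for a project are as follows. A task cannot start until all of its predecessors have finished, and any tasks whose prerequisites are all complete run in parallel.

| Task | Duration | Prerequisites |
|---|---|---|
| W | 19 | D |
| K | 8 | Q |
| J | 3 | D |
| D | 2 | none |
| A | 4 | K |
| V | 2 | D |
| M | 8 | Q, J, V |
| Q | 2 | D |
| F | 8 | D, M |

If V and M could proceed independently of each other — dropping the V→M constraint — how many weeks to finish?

Original critical path: D→J→M→F = 2+3+8+8 = 21 ⇒ 21 weeks.
Dropping V→M doesn't change M's earliest start (5); another predecessor still binds.
After: D→J→M→F = 2+3+8+8 = 21 → 21 weeks.

21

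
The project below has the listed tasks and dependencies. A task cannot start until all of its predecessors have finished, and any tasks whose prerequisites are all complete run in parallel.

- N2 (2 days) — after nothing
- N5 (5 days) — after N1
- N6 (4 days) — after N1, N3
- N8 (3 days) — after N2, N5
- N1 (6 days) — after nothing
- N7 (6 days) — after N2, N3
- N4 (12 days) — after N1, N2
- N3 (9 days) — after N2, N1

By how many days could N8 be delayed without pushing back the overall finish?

N1→N3→N7 = 6+9+6 = 21 sets the makespan at 21 days.
The longest chain containing N8 totals 14 days.
Slack of N8 = 18 − 11 = 7 days.

7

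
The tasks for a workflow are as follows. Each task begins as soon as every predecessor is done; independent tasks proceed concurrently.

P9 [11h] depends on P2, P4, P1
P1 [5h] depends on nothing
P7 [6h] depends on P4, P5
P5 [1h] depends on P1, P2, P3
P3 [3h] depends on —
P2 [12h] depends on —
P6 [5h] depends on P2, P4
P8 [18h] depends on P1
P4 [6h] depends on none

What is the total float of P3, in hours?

13

P1→P8 = 5+18 = 23 sets the makespan at 23 hours.
P3 finishes as early as 3 and must finish by 16.
So P3 can slip 16 − 3 = 13 hours.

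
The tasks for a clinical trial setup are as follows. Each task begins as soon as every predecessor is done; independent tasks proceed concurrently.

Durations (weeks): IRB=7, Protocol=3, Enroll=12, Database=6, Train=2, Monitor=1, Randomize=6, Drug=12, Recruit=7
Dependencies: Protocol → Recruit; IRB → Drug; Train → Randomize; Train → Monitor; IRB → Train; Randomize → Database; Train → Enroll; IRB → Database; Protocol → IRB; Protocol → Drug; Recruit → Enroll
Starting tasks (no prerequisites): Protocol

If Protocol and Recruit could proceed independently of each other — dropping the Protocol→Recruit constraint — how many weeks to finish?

Before: longest chain Protocol→IRB→Train→Randomize→Database = 3+7+2+6+6 = 24, finish 24.
Without Protocol→Recruit, Recruit's earliest start moves from 3 to 0.
New critical path: Protocol→IRB→Train→Randomize→Database = 3+7+2+6+6 = 24 ⇒ 24 weeks.

24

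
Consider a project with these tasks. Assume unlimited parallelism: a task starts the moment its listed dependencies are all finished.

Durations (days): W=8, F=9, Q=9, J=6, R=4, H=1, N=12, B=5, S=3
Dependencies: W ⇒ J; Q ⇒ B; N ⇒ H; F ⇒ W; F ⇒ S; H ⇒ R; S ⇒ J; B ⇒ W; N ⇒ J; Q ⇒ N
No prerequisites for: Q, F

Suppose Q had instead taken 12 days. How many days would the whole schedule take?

31

Critical path before the change: Q→B→W→J = 9+5+8+6 = 28 giving 28 days.
Since Q is critical, the +3 change carries straight to that chain (now 31 days).
No other chain overtakes it, so the finish is 31 days.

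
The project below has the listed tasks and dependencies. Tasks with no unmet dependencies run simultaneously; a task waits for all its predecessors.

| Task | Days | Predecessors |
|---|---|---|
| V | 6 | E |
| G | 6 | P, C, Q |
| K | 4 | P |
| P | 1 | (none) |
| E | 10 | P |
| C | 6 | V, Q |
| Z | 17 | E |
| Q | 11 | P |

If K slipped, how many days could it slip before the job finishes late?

24

The longest chain is P→E→V→C→G = 1+10+6+6+6 = 29; overall finish 29 days.
The longest chain containing K totals 5 days.
Float = 29 − 5 = 24.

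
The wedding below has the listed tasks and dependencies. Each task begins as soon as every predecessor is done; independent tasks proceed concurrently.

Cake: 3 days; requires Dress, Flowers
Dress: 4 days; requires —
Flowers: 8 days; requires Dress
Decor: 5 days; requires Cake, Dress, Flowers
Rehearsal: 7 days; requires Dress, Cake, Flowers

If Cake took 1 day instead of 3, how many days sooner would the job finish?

2

The binding path is Dress→Flowers→Cake→Rehearsal = 4+8+3+7 = 22; finish at 22 days.
Cake lies on that path, so at 1 day the path becomes 20 days.
That remains the longest chain; total 20 days.
Change in finish: 20 − 22 = -2 days.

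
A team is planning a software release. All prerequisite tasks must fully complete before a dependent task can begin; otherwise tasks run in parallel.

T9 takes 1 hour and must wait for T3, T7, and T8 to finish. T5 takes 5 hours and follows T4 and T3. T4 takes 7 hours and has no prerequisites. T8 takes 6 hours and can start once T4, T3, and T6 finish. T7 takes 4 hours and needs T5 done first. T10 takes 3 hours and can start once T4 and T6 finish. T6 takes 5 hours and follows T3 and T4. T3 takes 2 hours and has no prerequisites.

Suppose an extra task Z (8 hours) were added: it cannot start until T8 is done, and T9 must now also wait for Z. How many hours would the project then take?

27

Originally the project takes 19 hours.
With Z inserted, T9 now waits for max(T3, T7, T8, Z).
New critical path: T4→T6→T8→Z→T9 = 7+5+6+8+1 = 27 ⇒ 27 hours.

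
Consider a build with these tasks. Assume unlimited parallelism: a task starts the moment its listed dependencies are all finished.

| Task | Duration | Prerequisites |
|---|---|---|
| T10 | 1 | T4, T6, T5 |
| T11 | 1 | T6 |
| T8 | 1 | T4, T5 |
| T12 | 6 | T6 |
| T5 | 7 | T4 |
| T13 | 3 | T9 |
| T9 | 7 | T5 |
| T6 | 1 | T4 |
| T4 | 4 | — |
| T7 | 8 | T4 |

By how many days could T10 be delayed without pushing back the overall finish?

9

Critical path: T4→T5→T9→T13 = 4+7+7+3 = 21, so the finish is 21 days.
Longest path through T10: 12 days (earliest finish 12, latest finish 21).
Float = 21 − 12 = 9.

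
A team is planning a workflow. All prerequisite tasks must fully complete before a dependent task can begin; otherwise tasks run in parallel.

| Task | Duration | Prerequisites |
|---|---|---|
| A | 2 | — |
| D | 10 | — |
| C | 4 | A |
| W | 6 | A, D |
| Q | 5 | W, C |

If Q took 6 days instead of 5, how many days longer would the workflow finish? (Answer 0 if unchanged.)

Baseline: D→W→Q = 10+6+5 = 21 → 21 days.
Since Q is critical, the +1 change carries straight to that chain (now 22 days).
No other chain overtakes it, so the finish is 22 days.
Change in finish: 22 − 21 = +1 days.

1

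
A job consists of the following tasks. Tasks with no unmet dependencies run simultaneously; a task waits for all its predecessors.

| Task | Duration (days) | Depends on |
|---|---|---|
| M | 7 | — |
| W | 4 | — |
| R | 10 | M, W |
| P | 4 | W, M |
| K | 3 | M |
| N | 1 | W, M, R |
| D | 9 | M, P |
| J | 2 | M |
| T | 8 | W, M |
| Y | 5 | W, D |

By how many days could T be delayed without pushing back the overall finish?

Critical path: M→P→D→Y = 7+4+9+5 = 25, so the finish is 25 days.
Longest path through T: 15 days (earliest finish 15, latest finish 25).
Float = 25 − 15 = 10.

10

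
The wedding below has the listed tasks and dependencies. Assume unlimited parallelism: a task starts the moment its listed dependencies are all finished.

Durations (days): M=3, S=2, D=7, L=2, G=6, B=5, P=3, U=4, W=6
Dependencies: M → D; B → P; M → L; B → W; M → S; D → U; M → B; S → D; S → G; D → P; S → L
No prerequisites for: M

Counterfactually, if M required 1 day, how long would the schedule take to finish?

14

Critical path before the change: M→S→D→U = 3+2+7+4 = 16 giving 16 days.
M lies on that path, so at 1 day the path becomes 14 days.
That remains the longest chain; total 14 days.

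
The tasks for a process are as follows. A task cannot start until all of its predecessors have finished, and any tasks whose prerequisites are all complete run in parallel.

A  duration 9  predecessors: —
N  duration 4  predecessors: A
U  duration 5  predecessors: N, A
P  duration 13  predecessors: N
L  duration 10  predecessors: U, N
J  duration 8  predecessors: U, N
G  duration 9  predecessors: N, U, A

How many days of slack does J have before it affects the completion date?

2

The longest chain is A→N→U→L = 9+4+5+10 = 28; overall finish 28 days.
Longest path through J: 26 days (earliest finish 26, latest finish 28).
Slack of J = 20 − 18 = 2 days.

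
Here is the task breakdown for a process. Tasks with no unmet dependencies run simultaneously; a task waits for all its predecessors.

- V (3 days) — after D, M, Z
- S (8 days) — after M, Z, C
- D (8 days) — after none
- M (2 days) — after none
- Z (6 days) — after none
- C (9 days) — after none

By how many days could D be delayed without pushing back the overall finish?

6

C→S = 9+8 = 17 sets the makespan at 17 days.
The longest chain containing D totals 11 days.
Float = 17 − 11 = 6.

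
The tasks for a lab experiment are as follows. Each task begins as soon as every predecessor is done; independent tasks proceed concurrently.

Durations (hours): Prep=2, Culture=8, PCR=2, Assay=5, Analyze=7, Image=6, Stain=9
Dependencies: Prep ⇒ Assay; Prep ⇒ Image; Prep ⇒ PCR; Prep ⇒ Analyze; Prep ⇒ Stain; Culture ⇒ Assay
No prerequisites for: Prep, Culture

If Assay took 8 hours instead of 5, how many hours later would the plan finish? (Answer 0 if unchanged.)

Actual critical path: Culture→Assay = 8+5 = 13 ⇒ 13 hours.
Assay lies on that path, so at 8 hours the path becomes 16 hours.
That remains the longest chain; total 16 hours.
Change in finish: 16 − 13 = +3 hours.

3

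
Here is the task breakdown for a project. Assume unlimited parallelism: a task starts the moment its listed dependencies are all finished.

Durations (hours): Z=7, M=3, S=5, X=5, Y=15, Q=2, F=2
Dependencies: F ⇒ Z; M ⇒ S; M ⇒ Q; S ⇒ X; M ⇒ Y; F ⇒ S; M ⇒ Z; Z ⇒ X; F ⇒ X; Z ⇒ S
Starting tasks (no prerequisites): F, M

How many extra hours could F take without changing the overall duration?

1

The longest chain is M→Z→S→X = 3+7+5+5 = 20; overall finish 20 hours.
F finishes as early as 2 and must finish by 3.
So F can slip 3 − 2 = 1 hour.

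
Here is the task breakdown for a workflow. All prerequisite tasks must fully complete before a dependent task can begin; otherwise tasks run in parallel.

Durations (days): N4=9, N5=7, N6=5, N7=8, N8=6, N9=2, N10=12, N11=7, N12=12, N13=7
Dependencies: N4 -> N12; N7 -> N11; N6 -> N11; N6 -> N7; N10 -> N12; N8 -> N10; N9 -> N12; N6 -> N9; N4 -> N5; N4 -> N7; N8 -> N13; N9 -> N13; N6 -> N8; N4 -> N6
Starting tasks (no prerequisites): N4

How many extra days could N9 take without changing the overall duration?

Critical path: N4→N6→N8→N10→N12 = 9+5+6+12+12 = 44, so the finish is 44 days.
N9 finishes as early as 16 and must finish by 32.
Slack of N9 = 30 − 14 = 16 days.

16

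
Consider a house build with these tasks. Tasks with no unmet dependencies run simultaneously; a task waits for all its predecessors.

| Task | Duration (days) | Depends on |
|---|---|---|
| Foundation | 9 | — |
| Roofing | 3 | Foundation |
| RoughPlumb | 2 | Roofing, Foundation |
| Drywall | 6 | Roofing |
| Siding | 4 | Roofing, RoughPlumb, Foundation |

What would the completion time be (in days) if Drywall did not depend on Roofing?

Original critical path: Foundation→Roofing→RoughPlumb→Siding = 9+3+2+4 = 18 ⇒ 18 days.
Without Roofing→Drywall, Drywall's earliest start moves from 12 to 0.
After: Foundation→Roofing→RoughPlumb→Siding = 9+3+2+4 = 18 → 18 days.

18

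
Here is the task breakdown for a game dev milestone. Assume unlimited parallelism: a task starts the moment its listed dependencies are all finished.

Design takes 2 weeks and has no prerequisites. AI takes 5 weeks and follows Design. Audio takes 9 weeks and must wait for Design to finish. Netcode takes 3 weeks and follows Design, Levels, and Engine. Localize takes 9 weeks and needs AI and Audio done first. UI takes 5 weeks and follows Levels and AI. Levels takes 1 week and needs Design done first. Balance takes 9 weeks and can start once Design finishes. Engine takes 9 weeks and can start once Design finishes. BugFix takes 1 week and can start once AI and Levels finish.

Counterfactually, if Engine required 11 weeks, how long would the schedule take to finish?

Critical path before the change: Design→Audio→Localize = 2+9+9 = 20 giving 20 weeks.
Engine has 6 weeks of float (longest path through it is 14).
No other chain overtakes it, so the finish is 20 weeks.

20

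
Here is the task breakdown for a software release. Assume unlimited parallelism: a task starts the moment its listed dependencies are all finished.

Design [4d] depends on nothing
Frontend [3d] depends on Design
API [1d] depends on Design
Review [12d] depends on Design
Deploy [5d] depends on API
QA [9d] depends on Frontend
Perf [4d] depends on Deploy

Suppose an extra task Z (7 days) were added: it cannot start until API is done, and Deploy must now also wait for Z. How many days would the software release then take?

21

Originally the software release takes 16 days.
With Z inserted, Deploy now waits for max(API, Z).
New critical path: Design→API→Z→Deploy→Perf = 4+1+7+5+4 = 21 ⇒ 21 days.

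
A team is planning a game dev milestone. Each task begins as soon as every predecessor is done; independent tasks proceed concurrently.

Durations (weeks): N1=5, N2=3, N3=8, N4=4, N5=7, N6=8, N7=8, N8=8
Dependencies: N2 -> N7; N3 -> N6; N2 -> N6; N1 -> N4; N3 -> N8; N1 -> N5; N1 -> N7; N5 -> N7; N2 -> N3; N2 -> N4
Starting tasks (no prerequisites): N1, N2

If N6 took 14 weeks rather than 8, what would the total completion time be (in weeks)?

25

As given, the longest chain is N1→N5→N7 = 5+7+8 = 20, so the finish is 20 weeks.
N6 is off the critical path — its longest chain is 19 weeks, giving 1 of slack.
The binding chain switches to N2→N3→N6 = 3+8+14 = 25; finish 25 weeks.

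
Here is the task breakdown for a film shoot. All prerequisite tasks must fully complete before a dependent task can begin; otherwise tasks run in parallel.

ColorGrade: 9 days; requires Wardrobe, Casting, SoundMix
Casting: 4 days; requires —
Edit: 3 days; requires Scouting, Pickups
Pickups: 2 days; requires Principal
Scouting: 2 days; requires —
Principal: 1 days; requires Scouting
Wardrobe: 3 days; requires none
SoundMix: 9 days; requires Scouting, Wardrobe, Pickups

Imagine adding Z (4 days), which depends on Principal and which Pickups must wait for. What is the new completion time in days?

27

Originally the plan takes 23 days.
With Z inserted, Pickups now waits for max(Principal, Z).
New critical path: Scouting→Principal→Z→Pickups→SoundMix→ColorGrade = 2+1+4+2+9+9 = 27 ⇒ 27 days.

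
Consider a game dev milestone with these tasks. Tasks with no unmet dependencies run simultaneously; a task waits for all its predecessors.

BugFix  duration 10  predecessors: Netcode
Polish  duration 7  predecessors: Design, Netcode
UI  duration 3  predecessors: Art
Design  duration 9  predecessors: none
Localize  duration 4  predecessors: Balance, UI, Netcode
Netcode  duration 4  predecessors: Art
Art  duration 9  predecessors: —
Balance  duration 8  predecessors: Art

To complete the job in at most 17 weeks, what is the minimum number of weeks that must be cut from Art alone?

Current finish: 23 weeks; target: 17.
Art is on every critical path, so each week cut from Art cuts the finish by one (this holds down to a finish of 16).
Need 23 − 17 = 6 weeks off Art → Art becomes 3 weeks, finish becomes 17.

6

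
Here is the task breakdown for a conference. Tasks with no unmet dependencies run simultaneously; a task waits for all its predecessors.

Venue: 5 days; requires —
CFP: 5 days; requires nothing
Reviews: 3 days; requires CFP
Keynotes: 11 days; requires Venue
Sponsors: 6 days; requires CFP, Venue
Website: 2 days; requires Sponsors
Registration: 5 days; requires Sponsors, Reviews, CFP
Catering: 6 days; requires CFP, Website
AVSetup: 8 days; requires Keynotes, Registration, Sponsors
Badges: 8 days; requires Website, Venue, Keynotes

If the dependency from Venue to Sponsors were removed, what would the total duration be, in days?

24

Before: longest chain Venue→Keynotes→AVSetup = 5+11+8 = 24, finish 24.
Dropping Venue→Sponsors doesn't change Sponsors's earliest start (5); another predecessor still binds.
The longest chain is now Venue→Keynotes→AVSetup = 5+11+8 = 24, so the conference takes 24 days.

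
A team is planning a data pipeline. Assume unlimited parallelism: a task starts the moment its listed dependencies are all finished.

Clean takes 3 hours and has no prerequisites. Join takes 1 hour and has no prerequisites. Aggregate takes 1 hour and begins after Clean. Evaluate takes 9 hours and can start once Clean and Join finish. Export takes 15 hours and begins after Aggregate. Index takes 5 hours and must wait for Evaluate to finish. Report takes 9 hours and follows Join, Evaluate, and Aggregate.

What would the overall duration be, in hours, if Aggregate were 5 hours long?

The binding path is Clean→Evaluate→Report = 3+9+9 = 21; finish at 21 hours.
Aggregate has 2 hours of float (longest path through it is 19).
New critical path: Clean→Aggregate→Export = 3+5+15 = 23 ⇒ 23 hours.

23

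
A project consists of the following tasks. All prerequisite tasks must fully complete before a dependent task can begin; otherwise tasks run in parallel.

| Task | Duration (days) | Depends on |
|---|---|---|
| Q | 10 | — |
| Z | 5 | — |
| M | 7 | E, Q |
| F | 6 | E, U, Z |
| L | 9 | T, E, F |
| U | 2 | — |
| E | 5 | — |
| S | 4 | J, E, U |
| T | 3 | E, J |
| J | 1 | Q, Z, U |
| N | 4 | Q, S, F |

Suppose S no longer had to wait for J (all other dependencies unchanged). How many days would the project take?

Original critical path: Q→J→T→L = 10+1+3+9 = 23 ⇒ 23 days.
Without J→S, S's earliest start moves from 11 to 5.
The longest chain is now Q→J→T→L = 10+1+3+9 = 23, so the project takes 23 days.

23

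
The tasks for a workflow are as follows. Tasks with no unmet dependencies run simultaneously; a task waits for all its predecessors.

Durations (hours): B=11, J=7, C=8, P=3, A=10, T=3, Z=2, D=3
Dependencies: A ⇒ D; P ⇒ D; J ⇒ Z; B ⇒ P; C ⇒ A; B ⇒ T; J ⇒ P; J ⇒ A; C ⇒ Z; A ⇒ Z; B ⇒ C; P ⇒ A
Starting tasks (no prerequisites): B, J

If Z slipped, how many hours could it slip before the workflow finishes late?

The longest chain is B→C→A→D = 11+8+10+3 = 32; overall finish 32 hours.
Longest path through Z: 31 hours (earliest finish 31, latest finish 32).
Float = 32 − 31 = 1.

1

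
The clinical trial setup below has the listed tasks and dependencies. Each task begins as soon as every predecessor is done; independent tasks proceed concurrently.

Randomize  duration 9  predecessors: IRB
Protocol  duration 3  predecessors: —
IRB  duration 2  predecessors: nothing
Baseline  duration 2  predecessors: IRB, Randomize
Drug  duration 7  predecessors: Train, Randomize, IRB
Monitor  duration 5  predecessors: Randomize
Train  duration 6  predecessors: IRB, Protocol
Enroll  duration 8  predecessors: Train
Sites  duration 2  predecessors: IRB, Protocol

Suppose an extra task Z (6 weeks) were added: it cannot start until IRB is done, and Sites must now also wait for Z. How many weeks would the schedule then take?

18

Originally the schedule takes 18 weeks.
With Z inserted, Sites now waits for max(IRB, Protocol, Z).
New critical path: IRB→Randomize→Drug = 2+9+7 = 18 ⇒ 18 weeks.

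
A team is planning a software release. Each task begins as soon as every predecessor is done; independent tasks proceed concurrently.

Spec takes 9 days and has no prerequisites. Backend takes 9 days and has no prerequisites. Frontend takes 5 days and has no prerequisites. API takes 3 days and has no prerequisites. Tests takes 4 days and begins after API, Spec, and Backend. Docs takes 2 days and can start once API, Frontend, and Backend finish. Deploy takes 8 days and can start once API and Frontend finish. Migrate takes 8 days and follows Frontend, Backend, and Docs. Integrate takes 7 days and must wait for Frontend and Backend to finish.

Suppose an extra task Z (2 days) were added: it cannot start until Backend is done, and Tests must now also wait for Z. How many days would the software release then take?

Originally the software release takes 19 days.
With Z inserted, Tests now waits for max(API, Spec, Backend, Z).
New critical path: Backend→Docs→Migrate = 9+2+8 = 19 ⇒ 19 days.

19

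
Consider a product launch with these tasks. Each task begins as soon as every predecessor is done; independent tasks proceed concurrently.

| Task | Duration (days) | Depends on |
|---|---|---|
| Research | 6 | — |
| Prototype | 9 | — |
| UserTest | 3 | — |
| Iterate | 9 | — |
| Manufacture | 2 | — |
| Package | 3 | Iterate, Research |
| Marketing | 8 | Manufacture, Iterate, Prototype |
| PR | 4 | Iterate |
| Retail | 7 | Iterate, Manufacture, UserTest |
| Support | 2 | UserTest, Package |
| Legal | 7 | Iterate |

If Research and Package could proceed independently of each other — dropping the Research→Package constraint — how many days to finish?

With the dependency in place, Prototype→Marketing = 9+8 = 17 sets the finish at 17 days.
Dropping Research→Package doesn't change Package's earliest start (9); another predecessor still binds.
After: Prototype→Marketing = 9+8 = 17 → 17 days.

17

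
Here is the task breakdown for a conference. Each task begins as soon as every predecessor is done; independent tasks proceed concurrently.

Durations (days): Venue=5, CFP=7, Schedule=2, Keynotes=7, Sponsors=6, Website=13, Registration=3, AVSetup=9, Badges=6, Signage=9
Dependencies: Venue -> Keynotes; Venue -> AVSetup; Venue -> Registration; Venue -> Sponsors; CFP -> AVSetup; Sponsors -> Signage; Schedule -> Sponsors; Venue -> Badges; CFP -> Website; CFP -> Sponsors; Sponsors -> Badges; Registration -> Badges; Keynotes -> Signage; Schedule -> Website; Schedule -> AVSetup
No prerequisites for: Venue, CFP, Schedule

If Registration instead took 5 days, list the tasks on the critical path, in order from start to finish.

Actual critical path: CFP→Sponsors→Signage = 7+6+9 = 22 ⇒ 22 days.
Registration has 8 days of float (longest path through it is 14).
That remains the longest chain; total 22 days.

CFP, Sponsors, Signage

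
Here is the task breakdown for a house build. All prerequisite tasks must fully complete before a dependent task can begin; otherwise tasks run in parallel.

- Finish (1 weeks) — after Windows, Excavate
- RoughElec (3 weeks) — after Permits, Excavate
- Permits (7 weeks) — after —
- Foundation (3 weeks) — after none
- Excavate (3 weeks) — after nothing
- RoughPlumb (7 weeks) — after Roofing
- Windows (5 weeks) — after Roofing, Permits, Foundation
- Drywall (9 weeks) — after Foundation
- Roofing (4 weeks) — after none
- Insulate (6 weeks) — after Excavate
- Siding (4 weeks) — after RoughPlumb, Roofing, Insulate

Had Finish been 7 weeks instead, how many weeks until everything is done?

19

As given, the longest chain is Roofing→RoughPlumb→Siding = 4+7+4 = 15, so the finish is 15 weeks.
Finish is off the critical path — its longest chain is 13 weeks, giving 2 of slack.
Now Permits→Windows→Finish = 7+5+7 = 19 is longest, so the finish becomes 19 weeks.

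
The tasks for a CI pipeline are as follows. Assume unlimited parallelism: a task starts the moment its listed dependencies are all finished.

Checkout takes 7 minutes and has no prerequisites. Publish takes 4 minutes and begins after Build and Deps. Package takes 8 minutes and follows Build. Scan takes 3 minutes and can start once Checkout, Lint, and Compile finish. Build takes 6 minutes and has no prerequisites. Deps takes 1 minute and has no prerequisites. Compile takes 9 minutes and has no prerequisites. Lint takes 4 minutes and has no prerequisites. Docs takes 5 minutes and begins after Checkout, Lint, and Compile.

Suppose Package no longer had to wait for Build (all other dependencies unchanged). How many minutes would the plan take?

14

Original critical path: Compile→Docs = 9+5 = 14 ⇒ 14 minutes.
Without Build→Package, Package's earliest start moves from 6 to 0.
After: Compile→Docs = 9+5 = 14 → 14 minutes.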